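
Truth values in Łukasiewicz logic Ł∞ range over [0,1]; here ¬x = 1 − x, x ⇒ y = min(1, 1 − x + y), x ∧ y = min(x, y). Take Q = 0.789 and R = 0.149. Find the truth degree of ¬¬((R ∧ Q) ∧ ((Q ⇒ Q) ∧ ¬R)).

0.149

R ∧ Q = min(0.149, 0.789) = 0.149
Q ⇒ Q = min(1, 1 − 0.789 + 0.789) = min(1, 1.000) = 1.000
¬R = 1 − 0.149 = 0.851
(Q ⇒ Q) ∧ ¬R = min(1.000, 0.851) = 0.851
(R ∧ Q) ∧ ((Q ⇒ Q) ∧ ¬R) = min(0.149, 0.851) = 0.149
¬((R ∧ Q) ∧ ((Q ⇒ Q) ∧ ¬R)) = 1 − 0.149 = 0.851
¬¬((R ∧ Q) ∧ ((Q ⇒ Q) ∧ ¬R)) = 1 − 0.851 = 0.149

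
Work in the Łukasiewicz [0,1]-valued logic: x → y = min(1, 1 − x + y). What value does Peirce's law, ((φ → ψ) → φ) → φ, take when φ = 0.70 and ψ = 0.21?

0.70

φ → ψ = min(1, 1 − 0.70 + 0.21) = min(1, 0.51) = 0.51
(φ → ψ) → φ = min(1, 1 − 0.51 + 0.70) = min(1, 1.19) = 1.00
((φ → ψ) → φ) → φ = min(1, 1 − 1.00 + 0.70) = min(1, 0.70) = 0.70
(The value 0.70 < 1 shows this instance is not satisfied; not a Ł∞-tautology in general.)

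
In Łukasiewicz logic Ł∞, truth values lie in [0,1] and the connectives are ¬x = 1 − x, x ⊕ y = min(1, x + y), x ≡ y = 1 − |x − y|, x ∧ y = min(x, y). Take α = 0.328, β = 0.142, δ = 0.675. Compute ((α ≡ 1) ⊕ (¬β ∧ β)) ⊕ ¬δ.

α ≡ 1 = 1 − |0.328 − 1.000| = 1 − 0.672 = 0.328
¬β = 1 − 0.142 = 0.858
¬β ∧ β = min(0.858, 0.142) = 0.142
(α ≡ 1) ⊕ (¬β ∧ β) = min(1, 0.328 + 0.142) = min(1, 0.470) = 0.470
¬δ = 1 − 0.675 = 0.325
((α ≡ 1) ⊕ (¬β ∧ β)) ⊕ ¬δ = min(1, 0.470 + 0.325) = min(1, 0.795) = 0.795

0.795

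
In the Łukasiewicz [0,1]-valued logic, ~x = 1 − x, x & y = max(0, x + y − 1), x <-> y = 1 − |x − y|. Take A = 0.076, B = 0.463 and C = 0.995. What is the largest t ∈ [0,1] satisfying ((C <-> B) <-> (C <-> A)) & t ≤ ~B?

C <-> B = 1 − |0.995 − 0.463| = 1 − 0.532 = 0.468
C <-> A = 1 − |0.995 − 0.076| = 1 − 0.919 = 0.081
(C <-> B) <-> (C <-> A) = 1 − |0.468 − 0.081| = 1 − 0.387 = 0.613
So the left factor is (C <-> B) <-> (C <-> A) = 0.613.
~B = 1 − 0.463 = 0.537
So the right-hand bound is ~B = 0.537.
The residuum of the Łukasiewicz t-norm gives the supremum: min(1, 1 − 0.613 + 0.537).
1 − 0.613 + 0.537 = 0.924, so t = min(1, 0.924) = 0.924.
Check: 0.613 & 0.924 = max(0, 0.537) = 0.537 ≤ 0.537.

0.924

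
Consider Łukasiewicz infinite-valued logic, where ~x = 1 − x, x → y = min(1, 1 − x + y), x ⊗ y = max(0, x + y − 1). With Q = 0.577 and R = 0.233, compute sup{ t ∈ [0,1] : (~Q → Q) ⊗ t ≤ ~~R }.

~Q = 1 − 0.577 = 0.423
~Q → Q = min(1, 1 − 0.423 + 0.577) = min(1, 1.154) = 1.000
So the left factor is ~Q → Q = 1.000.
~R = 1 − 0.233 = 0.767
~~R = 1 − 0.767 = 0.233
So the right-hand bound is ~~R = 0.233.
The residuum of the Łukasiewicz t-norm gives the supremum: min(1, 1 − 1.000 + 0.233).
1 − 1.000 + 0.233 = 0.233, so t = min(1, 0.233) = 0.233.
Check: 1.000 ⊗ 0.233 = max(0, 0.233) = 0.233 ≤ 0.233.

0.233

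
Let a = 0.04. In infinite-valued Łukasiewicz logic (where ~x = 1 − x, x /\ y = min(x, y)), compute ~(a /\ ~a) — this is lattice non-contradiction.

0.96

~a = 1 − 0.04 = 0.96
a /\ ~a = min(0.04, 0.96) = 0.04
~(a /\ ~a) = 1 − 0.04 = 0.96
(The value 0.96 < 1 shows this instance is not satisfied; not a Ł∞-tautology — its value is 1 − min(a, 1−a).)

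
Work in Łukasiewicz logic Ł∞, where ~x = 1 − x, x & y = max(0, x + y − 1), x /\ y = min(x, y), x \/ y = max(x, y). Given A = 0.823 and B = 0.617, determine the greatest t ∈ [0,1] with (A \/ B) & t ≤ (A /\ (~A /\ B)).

0.354

A \/ B = max(0.823, 0.617) = 0.823
So the left factor is A \/ B = 0.823.
~A = 1 − 0.823 = 0.177
~A /\ B = min(0.177, 0.617) = 0.177
A /\ (~A /\ B) = min(0.823, 0.177) = 0.177
So the right-hand bound is A /\ (~A /\ B) = 0.177.
The residuum of the Łukasiewicz t-norm gives the supremum: min(1, 1 − 0.823 + 0.177).
1 − 0.823 + 0.177 = 0.354, so t = min(1, 0.354) = 0.354.
Check: 0.823 & 0.354 = max(0, 0.177) = 0.177 ≤ 0.177.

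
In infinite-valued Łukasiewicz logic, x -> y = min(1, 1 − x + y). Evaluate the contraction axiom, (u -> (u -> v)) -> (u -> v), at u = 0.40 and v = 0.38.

u -> v = min(1, 1 − 0.40 + 0.38) = min(1, 0.98) = 0.98
u -> (u -> v) = min(1, 1 − 0.40 + 0.98) = min(1, 1.58) = 1.00
(u -> (u -> v)) -> (u -> v) = min(1, 1 − 1.00 + 0.98) = min(1, 0.98) = 0.98
(The value 0.98 < 1 shows this instance is not satisfied; fails in Ł∞ (the t-norm is not idempotent).)

0.98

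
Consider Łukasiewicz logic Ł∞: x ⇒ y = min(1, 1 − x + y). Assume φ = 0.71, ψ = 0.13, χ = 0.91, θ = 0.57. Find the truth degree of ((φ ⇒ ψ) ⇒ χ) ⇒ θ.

φ ⇒ ψ = min(1, 1 − 0.71 + 0.13) = min(1, 0.42) = 0.42
(φ ⇒ ψ) ⇒ χ = min(1, 1 − 0.42 + 0.91) = min(1, 1.49) = 1.00
((φ ⇒ ψ) ⇒ χ) ⇒ θ = min(1, 1 − 1.00 + 0.57) = min(1, 0.57) = 0.57

0.57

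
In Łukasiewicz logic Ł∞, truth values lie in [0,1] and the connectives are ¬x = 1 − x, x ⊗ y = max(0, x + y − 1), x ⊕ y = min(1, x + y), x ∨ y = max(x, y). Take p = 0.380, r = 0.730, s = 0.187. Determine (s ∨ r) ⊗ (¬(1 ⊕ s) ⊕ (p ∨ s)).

0.110

s ∨ r = max(0.187, 0.730) = 0.730
1 ⊕ s = min(1, 1.000 + 0.187) = min(1, 1.187) = 1.000
¬(1 ⊕ s) = 1 − 1.000 = 0.000
p ∨ s = max(0.380, 0.187) = 0.380
¬(1 ⊕ s) ⊕ (p ∨ s) = min(1, 0.000 + 0.380) = min(1, 0.380) = 0.380
(s ∨ r) ⊗ (¬(1 ⊕ s) ⊕ (p ∨ s)) = max(0, 0.730 + 0.380 − 1) = max(0, 0.110) = 0.110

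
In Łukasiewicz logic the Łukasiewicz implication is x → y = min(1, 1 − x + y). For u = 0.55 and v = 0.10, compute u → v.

u → v = min(1, 1 − 0.55 + 0.10) = min(1, 0.55) = 0.55
For comparison, the Gödel implication (1 if x ≤ y else y) would give 0.10.

0.55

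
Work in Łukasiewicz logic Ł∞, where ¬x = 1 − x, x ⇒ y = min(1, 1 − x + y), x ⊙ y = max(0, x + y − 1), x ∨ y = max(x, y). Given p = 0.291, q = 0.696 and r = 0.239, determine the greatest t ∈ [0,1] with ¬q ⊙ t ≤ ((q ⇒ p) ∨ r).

1.000

¬q = 1 − 0.696 = 0.304
So the left factor is ¬q = 0.304.
q ⇒ p = min(1, 1 − 0.696 + 0.291) = min(1, 0.595) = 0.595
(q ⇒ p) ∨ r = max(0.595, 0.239) = 0.595
So the right-hand bound is (q ⇒ p) ∨ r = 0.595.
The residuum of the Łukasiewicz t-norm gives the supremum: min(1, 1 − 0.304 + 0.595).
1 − 0.304 + 0.595 = 1.291, so t = min(1, 1.291) = 1.000.
Check: 0.304 ⊙ 1.000 = max(0, 0.304) = 0.304 ≤ 0.595.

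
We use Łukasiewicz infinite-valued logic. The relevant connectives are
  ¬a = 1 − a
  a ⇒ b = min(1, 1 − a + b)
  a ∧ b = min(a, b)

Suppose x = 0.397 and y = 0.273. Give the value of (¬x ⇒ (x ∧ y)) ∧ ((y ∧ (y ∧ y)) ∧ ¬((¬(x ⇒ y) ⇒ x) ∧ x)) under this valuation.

¬x = 1 − 0.397 = 0.603
x ∧ y = min(0.397, 0.273) = 0.273
¬x ⇒ (x ∧ y) = min(1, 1 − 0.603 + 0.273) = min(1, 0.670) = 0.670
y ∧ y = min(0.273, 0.273) = 0.273
y ∧ (y ∧ y) = min(0.273, 0.273) = 0.273
x ⇒ y = min(1, 1 − 0.397 + 0.273) = min(1, 0.876) = 0.876
¬(x ⇒ y) = 1 − 0.876 = 0.124
¬(x ⇒ y) ⇒ x = min(1, 1 − 0.124 + 0.397) = min(1, 1.273) = 1.000
(¬(x ⇒ y) ⇒ x) ∧ x = min(1.000, 0.397) = 0.397
¬((¬(x ⇒ y) ⇒ x) ∧ x) = 1 − 0.397 = 0.603
(y ∧ (y ∧ y)) ∧ ¬((¬(x ⇒ y) ⇒ x) ∧ x) = min(0.273, 0.603) = 0.273
(¬x ⇒ (x ∧ y)) ∧ ((y ∧ (y ∧ y)) ∧ ¬((¬(x ⇒ y) ⇒ x) ∧ x)) = min(0.670, 0.273) = 0.273

0.273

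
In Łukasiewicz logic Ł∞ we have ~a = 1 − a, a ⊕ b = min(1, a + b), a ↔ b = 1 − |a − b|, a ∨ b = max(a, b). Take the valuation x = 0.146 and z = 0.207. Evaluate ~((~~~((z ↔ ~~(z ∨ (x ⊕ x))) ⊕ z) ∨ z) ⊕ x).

0.647

x ⊕ x = min(1, 0.146 + 0.146) = min(1, 0.292) = 0.292
z ∨ (x ⊕ x) = max(0.207, 0.292) = 0.292
~(z ∨ (x ⊕ x)) = 1 − 0.292 = 0.708
~~(z ∨ (x ⊕ x)) = 1 − 0.708 = 0.292
z ↔ ~~(z ∨ (x ⊕ x)) = 1 − |0.207 − 0.292| = 1 − 0.085 = 0.915
(z ↔ ~~(z ∨ (x ⊕ x))) ⊕ z = min(1, 0.915 + 0.207) = min(1, 1.122) = 1.000
~((z ↔ ~~(z ∨ (x ⊕ x))) ⊕ z) = 1 − 1.000 = 0.000
~~((z ↔ ~~(z ∨ (x ⊕ x))) ⊕ z) = 1 − 0.000 = 1.000
~~~((z ↔ ~~(z ∨ (x ⊕ x))) ⊕ z) = 1 − 1.000 = 0.000
~~~((z ↔ ~~(z ∨ (x ⊕ x))) ⊕ z) ∨ z = max(0.000, 0.207) = 0.207
(~~~((z ↔ ~~(z ∨ (x ⊕ x))) ⊕ z) ∨ z) ⊕ x = min(1, 0.207 + 0.146) = min(1, 0.353) = 0.353
~((~~~((z ↔ ~~(z ∨ (x ⊕ x))) ⊕ z) ∨ z) ⊕ x) = 1 − 0.353 = 0.647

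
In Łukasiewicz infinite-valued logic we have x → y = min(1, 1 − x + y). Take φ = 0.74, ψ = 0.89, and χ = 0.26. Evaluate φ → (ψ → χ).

0.63

ψ → χ = min(1, 1 − 0.89 + 0.26) = min(1, 0.37) = 0.37
φ → (ψ → χ) = min(1, 1 − 0.74 + 0.37) = min(1, 0.63) = 0.63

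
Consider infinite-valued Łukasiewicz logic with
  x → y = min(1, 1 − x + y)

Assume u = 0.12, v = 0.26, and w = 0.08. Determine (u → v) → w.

u → v = min(1, 1 − 0.12 + 0.26) = min(1, 1.14) = 1.00
(u → v) → w = min(1, 1 − 1.00 + 0.08) = min(1, 0.08) = 0.08

0.08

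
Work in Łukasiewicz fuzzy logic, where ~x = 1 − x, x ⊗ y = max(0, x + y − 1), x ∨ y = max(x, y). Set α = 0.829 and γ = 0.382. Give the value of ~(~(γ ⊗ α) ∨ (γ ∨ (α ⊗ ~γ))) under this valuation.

0.211

γ ⊗ α = max(0, 0.382 + 0.829 − 1) = max(0, 0.211) = 0.211
~(γ ⊗ α) = 1 − 0.211 = 0.789
~γ = 1 − 0.382 = 0.618
α ⊗ ~γ = max(0, 0.829 + 0.618 − 1) = max(0, 0.447) = 0.447
γ ∨ (α ⊗ ~γ) = max(0.382, 0.447) = 0.447
~(γ ⊗ α) ∨ (γ ∨ (α ⊗ ~γ)) = max(0.789, 0.447) = 0.789
~(~(γ ⊗ α) ∨ (γ ∨ (α ⊗ ~γ))) = 1 − 0.789 = 0.211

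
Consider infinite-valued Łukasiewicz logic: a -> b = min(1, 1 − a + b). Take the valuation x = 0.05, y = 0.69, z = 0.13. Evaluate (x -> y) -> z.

0.13

x -> y = min(1, 1 − 0.05 + 0.69) = min(1, 1.64) = 1.00
(x -> y) -> z = min(1, 1 − 1.00 + 0.13) = min(1, 0.13) = 0.13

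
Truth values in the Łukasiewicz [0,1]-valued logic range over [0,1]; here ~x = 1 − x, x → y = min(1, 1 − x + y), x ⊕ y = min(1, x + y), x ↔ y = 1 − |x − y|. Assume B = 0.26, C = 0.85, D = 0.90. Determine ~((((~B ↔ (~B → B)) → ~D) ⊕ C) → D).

~B = 1 − 0.26 = 0.74
~B → B = min(1, 1 − 0.74 + 0.26) = min(1, 0.52) = 0.52
~B ↔ (~B → B) = 1 − |0.74 − 0.52| = 1 − 0.22 = 0.78
~D = 1 − 0.90 = 0.10
(~B ↔ (~B → B)) → ~D = min(1, 1 − 0.78 + 0.10) = min(1, 0.32) = 0.32
((~B ↔ (~B → B)) → ~D) ⊕ C = min(1, 0.32 + 0.85) = min(1, 1.17) = 1.00
(((~B ↔ (~B → B)) → ~D) ⊕ C) → D = min(1, 1 − 1.00 + 0.90) = min(1, 0.90) = 0.90
~((((~B ↔ (~B → B)) → ~D) ⊕ C) → D) = 1 − 0.90 = 0.10

0.10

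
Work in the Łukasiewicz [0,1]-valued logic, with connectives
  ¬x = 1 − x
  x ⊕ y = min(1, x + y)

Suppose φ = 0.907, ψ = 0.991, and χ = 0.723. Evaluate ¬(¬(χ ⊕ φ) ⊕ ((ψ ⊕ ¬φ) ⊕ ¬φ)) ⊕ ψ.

0.991

χ ⊕ φ = min(1, 0.723 + 0.907) = min(1, 1.630) = 1.000
¬(χ ⊕ φ) = 1 − 1.000 = 0.000
¬φ = 1 − 0.907 = 0.093
ψ ⊕ ¬φ = min(1, 0.991 + 0.093) = min(1, 1.084) = 1.000
(ψ ⊕ ¬φ) ⊕ ¬φ = min(1, 1.000 + 0.093) = min(1, 1.093) = 1.000
¬(χ ⊕ φ) ⊕ ((ψ ⊕ ¬φ) ⊕ ¬φ) = min(1, 0.000 + 1.000) = min(1, 1.000) = 1.000
¬(¬(χ ⊕ φ) ⊕ ((ψ ⊕ ¬φ) ⊕ ¬φ)) = 1 − 1.000 = 0.000
¬(¬(χ ⊕ φ) ⊕ ((ψ ⊕ ¬φ) ⊕ ¬φ)) ⊕ ψ = min(1, 0.000 + 0.991) = min(1, 0.991) = 0.991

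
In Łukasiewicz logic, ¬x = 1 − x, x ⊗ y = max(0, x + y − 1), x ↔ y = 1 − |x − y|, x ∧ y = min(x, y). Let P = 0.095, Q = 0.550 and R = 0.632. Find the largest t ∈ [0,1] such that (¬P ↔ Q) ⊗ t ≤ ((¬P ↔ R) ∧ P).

0.450

¬P = 1 − 0.095 = 0.905
¬P ↔ Q = 1 − |0.905 − 0.550| = 1 − 0.355 = 0.645
So the left factor is ¬P ↔ Q = 0.645.
¬P ↔ R = 1 − |0.905 − 0.632| = 1 − 0.273 = 0.727
(¬P ↔ R) ∧ P = min(0.727, 0.095) = 0.095
So the right-hand bound is (¬P ↔ R) ∧ P = 0.095.
The residuum of the Łukasiewicz t-norm gives the supremum: min(1, 1 − 0.645 + 0.095).
1 − 0.645 + 0.095 = 0.450, so t = min(1, 0.450) = 0.450.
Check: 0.645 ⊗ 0.450 = max(0, 0.095) = 0.095 ≤ 0.095.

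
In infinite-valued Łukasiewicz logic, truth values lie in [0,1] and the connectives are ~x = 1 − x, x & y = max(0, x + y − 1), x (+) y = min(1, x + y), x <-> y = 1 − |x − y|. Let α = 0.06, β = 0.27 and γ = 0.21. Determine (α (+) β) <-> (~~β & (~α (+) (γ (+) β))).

α (+) β = min(1, 0.06 + 0.27) = min(1, 0.33) = 0.33
~β = 1 − 0.27 = 0.73
~~β = 1 − 0.73 = 0.27
~α = 1 − 0.06 = 0.94
γ (+) β = min(1, 0.21 + 0.27) = min(1, 0.48) = 0.48
~α (+) (γ (+) β) = min(1, 0.94 + 0.48) = min(1, 1.42) = 1.00
~~β & (~α (+) (γ (+) β)) = max(0, 0.27 + 1.00 − 1) = max(0, 0.27) = 0.27
(α (+) β) <-> (~~β & (~α (+) (γ (+) β))) = 1 − |0.33 − 0.27| = 1 − 0.06 = 0.94

0.94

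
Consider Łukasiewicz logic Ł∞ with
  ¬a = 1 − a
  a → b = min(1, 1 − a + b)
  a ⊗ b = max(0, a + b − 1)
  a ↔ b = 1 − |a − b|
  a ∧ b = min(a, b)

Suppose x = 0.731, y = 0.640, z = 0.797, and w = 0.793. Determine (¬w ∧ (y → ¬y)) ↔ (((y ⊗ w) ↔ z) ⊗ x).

¬w = 1 − 0.793 = 0.207
¬y = 1 − 0.640 = 0.360
y → ¬y = min(1, 1 − 0.640 + 0.360) = min(1, 0.720) = 0.720
¬w ∧ (y → ¬y) = min(0.207, 0.720) = 0.207
y ⊗ w = max(0, 0.640 + 0.793 − 1) = max(0, 0.433) = 0.433
(y ⊗ w) ↔ z = 1 − |0.433 − 0.797| = 1 − 0.364 = 0.636
((y ⊗ w) ↔ z) ⊗ x = max(0, 0.636 + 0.731 − 1) = max(0, 0.367) = 0.367
(¬w ∧ (y → ¬y)) ↔ (((y ⊗ w) ↔ z) ⊗ x) = 1 − |0.207 − 0.367| = 1 − 0.160 = 0.840

0.840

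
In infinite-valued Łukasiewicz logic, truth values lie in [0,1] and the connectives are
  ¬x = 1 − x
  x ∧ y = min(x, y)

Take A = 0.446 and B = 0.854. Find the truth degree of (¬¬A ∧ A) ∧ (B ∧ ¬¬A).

¬A = 1 − 0.446 = 0.554
¬¬A = 1 − 0.554 = 0.446
¬¬A ∧ A = min(0.446, 0.446) = 0.446
B ∧ ¬¬A = min(0.854, 0.446) = 0.446
(¬¬A ∧ A) ∧ (B ∧ ¬¬A) = min(0.446, 0.446) = 0.446

0.446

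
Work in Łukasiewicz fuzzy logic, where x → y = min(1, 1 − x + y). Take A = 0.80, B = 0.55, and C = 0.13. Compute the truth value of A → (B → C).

B → C = min(1, 1 − 0.55 + 0.13) = min(1, 0.58) = 0.58
A → (B → C) = min(1, 1 − 0.80 + 0.58) = min(1, 0.78) = 0.78

0.78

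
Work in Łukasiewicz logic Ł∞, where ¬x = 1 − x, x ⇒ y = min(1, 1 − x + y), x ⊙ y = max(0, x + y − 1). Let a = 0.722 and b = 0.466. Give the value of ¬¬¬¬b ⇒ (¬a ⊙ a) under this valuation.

¬b = 1 − 0.466 = 0.534
¬¬b = 1 − 0.534 = 0.466
¬¬¬b = 1 − 0.466 = 0.534
¬¬¬¬b = 1 − 0.534 = 0.466
¬a = 1 − 0.722 = 0.278
¬a ⊙ a = max(0, 0.278 + 0.722 − 1) = max(0, 0.000) = 0.000
¬¬¬¬b ⇒ (¬a ⊙ a) = min(1, 1 − 0.466 + 0.000) = min(1, 0.534) = 0.534

0.534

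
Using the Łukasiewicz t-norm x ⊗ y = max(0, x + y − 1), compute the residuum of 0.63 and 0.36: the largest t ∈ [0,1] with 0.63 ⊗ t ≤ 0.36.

0.73

The residuum of the Łukasiewicz t-norm gives the supremum: min(1, 1 − 0.63 + 0.36).
1 − 0.63 + 0.36 = 0.73, so t = min(1, 0.73) = 0.73.
Check: 0.63 ⊗ 0.73 = max(0, 0.36) = 0.36 ≤ 0.36.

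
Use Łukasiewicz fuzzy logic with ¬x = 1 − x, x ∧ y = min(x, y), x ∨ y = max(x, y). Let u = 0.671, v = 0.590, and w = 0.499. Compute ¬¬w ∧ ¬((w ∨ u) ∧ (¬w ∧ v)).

0.499

¬w = 1 − 0.499 = 0.501
¬¬w = 1 − 0.501 = 0.499
w ∨ u = max(0.499, 0.671) = 0.671
¬w ∧ v = min(0.501, 0.590) = 0.501
(w ∨ u) ∧ (¬w ∧ v) = min(0.671, 0.501) = 0.501
¬((w ∨ u) ∧ (¬w ∧ v)) = 1 − 0.501 = 0.499
¬¬w ∧ ¬((w ∨ u) ∧ (¬w ∧ v)) = min(0.499, 0.499) = 0.499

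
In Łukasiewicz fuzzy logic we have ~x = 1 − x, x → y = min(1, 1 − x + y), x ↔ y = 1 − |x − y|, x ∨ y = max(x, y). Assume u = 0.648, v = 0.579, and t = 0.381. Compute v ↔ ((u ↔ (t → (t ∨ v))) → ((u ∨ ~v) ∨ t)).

0.579

t ∨ v = max(0.381, 0.579) = 0.579
t → (t ∨ v) = min(1, 1 − 0.381 + 0.579) = min(1, 1.198) = 1.000
u ↔ (t → (t ∨ v)) = 1 − |0.648 − 1.000| = 1 − 0.352 = 0.648
~v = 1 − 0.579 = 0.421
u ∨ ~v = max(0.648, 0.421) = 0.648
(u ∨ ~v) ∨ t = max(0.648, 0.381) = 0.648
(u ↔ (t → (t ∨ v))) → ((u ∨ ~v) ∨ t) = min(1, 1 − 0.648 + 0.648) = min(1, 1.000) = 1.000
v ↔ ((u ↔ (t → (t ∨ v))) → ((u ∨ ~v) ∨ t)) = 1 − |0.579 − 1.000| = 1 − 0.421 = 0.579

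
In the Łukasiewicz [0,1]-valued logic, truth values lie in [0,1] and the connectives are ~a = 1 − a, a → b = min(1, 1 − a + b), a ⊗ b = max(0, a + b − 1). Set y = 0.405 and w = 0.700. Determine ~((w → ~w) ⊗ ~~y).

0.995

~w = 1 − 0.700 = 0.300
w → ~w = min(1, 1 − 0.700 + 0.300) = min(1, 0.600) = 0.600
~y = 1 − 0.405 = 0.595
~~y = 1 − 0.595 = 0.405
(w → ~w) ⊗ ~~y = max(0, 0.600 + 0.405 − 1) = max(0, 0.005) = 0.005
~((w → ~w) ⊗ ~~y) = 1 − 0.005 = 0.995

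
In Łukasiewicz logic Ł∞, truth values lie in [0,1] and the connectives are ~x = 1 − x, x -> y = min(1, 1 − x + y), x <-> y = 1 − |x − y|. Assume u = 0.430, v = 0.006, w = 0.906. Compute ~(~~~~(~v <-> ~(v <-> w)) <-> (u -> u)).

0.094

~v = 1 − 0.006 = 0.994
v <-> w = 1 − |0.006 − 0.906| = 1 − 0.900 = 0.100
~(v <-> w) = 1 − 0.100 = 0.900
~v <-> ~(v <-> w) = 1 − |0.994 − 0.900| = 1 − 0.094 = 0.906
~(~v <-> ~(v <-> w)) = 1 − 0.906 = 0.094
~~(~v <-> ~(v <-> w)) = 1 − 0.094 = 0.906
~~~(~v <-> ~(v <-> w)) = 1 − 0.906 = 0.094
~~~~(~v <-> ~(v <-> w)) = 1 − 0.094 = 0.906
u -> u = min(1, 1 − 0.430 + 0.430) = min(1, 1.000) = 1.000
~~~~(~v <-> ~(v <-> w)) <-> (u -> u) = 1 − |0.906 − 1.000| = 1 − 0.094 = 0.906
~(~~~~(~v <-> ~(v <-> w)) <-> (u -> u)) = 1 − 0.906 = 0.094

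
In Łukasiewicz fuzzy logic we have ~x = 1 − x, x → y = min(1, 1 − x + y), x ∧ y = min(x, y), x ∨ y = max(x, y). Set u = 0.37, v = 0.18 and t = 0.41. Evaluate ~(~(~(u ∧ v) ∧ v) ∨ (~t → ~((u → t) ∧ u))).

0.00

u ∧ v = min(0.37, 0.18) = 0.18
~(u ∧ v) = 1 − 0.18 = 0.82
~(u ∧ v) ∧ v = min(0.82, 0.18) = 0.18
~(~(u ∧ v) ∧ v) = 1 − 0.18 = 0.82
~t = 1 − 0.41 = 0.59
u → t = min(1, 1 − 0.37 + 0.41) = min(1, 1.04) = 1.00
(u → t) ∧ u = min(1.00, 0.37) = 0.37
~((u → t) ∧ u) = 1 − 0.37 = 0.63
~t → ~((u → t) ∧ u) = min(1, 1 − 0.59 + 0.63) = min(1, 1.04) = 1.00
~(~(u ∧ v) ∧ v) ∨ (~t → ~((u → t) ∧ u)) = max(0.82, 1.00) = 1.00
~(~(~(u ∧ v) ∧ v) ∨ (~t → ~((u → t) ∧ u))) = 1 − 1.00 = 0.00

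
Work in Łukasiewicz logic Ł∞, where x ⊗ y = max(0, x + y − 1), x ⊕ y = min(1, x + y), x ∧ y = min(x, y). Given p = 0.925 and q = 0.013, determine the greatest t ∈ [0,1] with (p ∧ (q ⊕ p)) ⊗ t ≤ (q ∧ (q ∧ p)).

q ⊕ p = min(1, 0.013 + 0.925) = min(1, 0.938) = 0.938
p ∧ (q ⊕ p) = min(0.925, 0.938) = 0.925
So the left factor is p ∧ (q ⊕ p) = 0.925.
q ∧ p = min(0.013, 0.925) = 0.013
q ∧ (q ∧ p) = min(0.013, 0.013) = 0.013
So the right-hand bound is q ∧ (q ∧ p) = 0.013.
The residuum of the Łukasiewicz t-norm gives the supremum: min(1, 1 − 0.925 + 0.013).
1 − 0.925 + 0.013 = 0.088, so t = min(1, 0.088) = 0.088.
Check: 0.925 ⊗ 0.088 = max(0, 0.013) = 0.013 ≤ 0.013.

0.088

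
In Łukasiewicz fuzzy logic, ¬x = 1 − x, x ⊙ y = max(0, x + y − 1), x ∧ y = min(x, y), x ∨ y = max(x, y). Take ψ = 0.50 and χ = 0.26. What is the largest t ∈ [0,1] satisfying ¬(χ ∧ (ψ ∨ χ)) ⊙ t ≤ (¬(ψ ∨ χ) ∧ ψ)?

ψ ∨ χ = max(0.50, 0.26) = 0.50
χ ∧ (ψ ∨ χ) = min(0.26, 0.50) = 0.26
¬(χ ∧ (ψ ∨ χ)) = 1 − 0.26 = 0.74
So the left factor is ¬(χ ∧ (ψ ∨ χ)) = 0.74.
¬(ψ ∨ χ) = 1 − 0.50 = 0.50
¬(ψ ∨ χ) ∧ ψ = min(0.50, 0.50) = 0.50
So the right-hand bound is ¬(ψ ∨ χ) ∧ ψ = 0.50.
The residuum of the Łukasiewicz t-norm gives the supremum: min(1, 1 − 0.74 + 0.50).
1 − 0.74 + 0.50 = 0.76, so t = min(1, 0.76) = 0.76.
Check: 0.74 ⊙ 0.76 = max(0, 0.50) = 0.50 ≤ 0.50.

0.76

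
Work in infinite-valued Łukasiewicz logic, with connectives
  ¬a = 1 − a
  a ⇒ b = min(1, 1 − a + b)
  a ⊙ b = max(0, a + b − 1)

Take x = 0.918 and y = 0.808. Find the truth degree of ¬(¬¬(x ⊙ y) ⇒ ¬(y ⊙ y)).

0.342

x ⊙ y = max(0, 0.918 + 0.808 − 1) = max(0, 0.726) = 0.726
¬(x ⊙ y) = 1 − 0.726 = 0.274
¬¬(x ⊙ y) = 1 − 0.274 = 0.726
y ⊙ y = max(0, 0.808 + 0.808 − 1) = max(0, 0.616) = 0.616
¬(y ⊙ y) = 1 − 0.616 = 0.384
¬¬(x ⊙ y) ⇒ ¬(y ⊙ y) = min(1, 1 − 0.726 + 0.384) = min(1, 0.658) = 0.658
¬(¬¬(x ⊙ y) ⇒ ¬(y ⊙ y)) = 1 − 0.658 = 0.342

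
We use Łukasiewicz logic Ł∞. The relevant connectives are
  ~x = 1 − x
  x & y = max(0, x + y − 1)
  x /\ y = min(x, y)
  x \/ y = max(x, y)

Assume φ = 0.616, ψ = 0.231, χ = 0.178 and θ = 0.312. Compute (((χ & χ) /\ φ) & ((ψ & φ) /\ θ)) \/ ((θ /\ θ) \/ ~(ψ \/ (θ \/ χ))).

0.688

χ & χ = max(0, 0.178 + 0.178 − 1) = max(0, -0.644) = 0.000
(χ & χ) /\ φ = min(0.000, 0.616) = 0.000
ψ & φ = max(0, 0.231 + 0.616 − 1) = max(0, -0.153) = 0.000
(ψ & φ) /\ θ = min(0.000, 0.312) = 0.000
((χ & χ) /\ φ) & ((ψ & φ) /\ θ) = max(0, 0.000 + 0.000 − 1) = max(0, -1.000) = 0.000
θ /\ θ = min(0.312, 0.312) = 0.312
θ \/ χ = max(0.312, 0.178) = 0.312
ψ \/ (θ \/ χ) = max(0.231, 0.312) = 0.312
~(ψ \/ (θ \/ χ)) = 1 − 0.312 = 0.688
(θ /\ θ) \/ ~(ψ \/ (θ \/ χ)) = max(0.312, 0.688) = 0.688
(((χ & χ) /\ φ) & ((ψ & φ) /\ θ)) \/ ((θ /\ θ) \/ ~(ψ \/ (θ \/ χ))) = max(0.000, 0.688) = 0.688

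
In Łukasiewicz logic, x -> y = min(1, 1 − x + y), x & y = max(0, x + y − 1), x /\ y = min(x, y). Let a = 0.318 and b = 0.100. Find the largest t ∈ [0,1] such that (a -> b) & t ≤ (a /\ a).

a -> b = min(1, 1 − 0.318 + 0.100) = min(1, 0.782) = 0.782
So the left factor is a -> b = 0.782.
a /\ a = min(0.318, 0.318) = 0.318
So the right-hand bound is a /\ a = 0.318.
The residuum of the Łukasiewicz t-norm gives the supremum: min(1, 1 − 0.782 + 0.318).
1 − 0.782 + 0.318 = 0.536, so t = min(1, 0.536) = 0.536.
Check: 0.782 & 0.536 = max(0, 0.318) = 0.318 ≤ 0.318.

0.536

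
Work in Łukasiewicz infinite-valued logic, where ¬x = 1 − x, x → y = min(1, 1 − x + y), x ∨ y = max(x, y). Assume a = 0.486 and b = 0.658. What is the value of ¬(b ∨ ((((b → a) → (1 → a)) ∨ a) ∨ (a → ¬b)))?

0.144

b → a = min(1, 1 − 0.658 + 0.486) = min(1, 0.828) = 0.828
1 → a = min(1, 1 − 1.000 + 0.486) = min(1, 0.486) = 0.486
(b → a) → (1 → a) = min(1, 1 − 0.828 + 0.486) = min(1, 0.658) = 0.658
((b → a) → (1 → a)) ∨ a = max(0.658, 0.486) = 0.658
¬b = 1 − 0.658 = 0.342
a → ¬b = min(1, 1 − 0.486 + 0.342) = min(1, 0.856) = 0.856
(((b → a) → (1 → a)) ∨ a) ∨ (a → ¬b) = max(0.658, 0.856) = 0.856
b ∨ ((((b → a) → (1 → a)) ∨ a) ∨ (a → ¬b)) = max(0.658, 0.856) = 0.856
¬(b ∨ ((((b → a) → (1 → a)) ∨ a) ∨ (a → ¬b))) = 1 − 0.856 = 0.144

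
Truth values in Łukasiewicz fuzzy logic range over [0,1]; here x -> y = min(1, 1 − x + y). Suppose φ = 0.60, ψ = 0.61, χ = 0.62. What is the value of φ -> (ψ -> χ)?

1.00

ψ -> χ = min(1, 1 − 0.61 + 0.62) = min(1, 1.01) = 1.00
φ -> (ψ -> χ) = min(1, 1 − 0.60 + 1.00) = min(1, 1.40) = 1.00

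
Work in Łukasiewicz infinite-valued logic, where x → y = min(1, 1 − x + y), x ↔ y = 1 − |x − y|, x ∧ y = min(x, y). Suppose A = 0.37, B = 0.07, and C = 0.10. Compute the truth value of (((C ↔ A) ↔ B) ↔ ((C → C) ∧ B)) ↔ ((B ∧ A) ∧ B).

C ↔ A = 1 − |0.10 − 0.37| = 1 − 0.27 = 0.73
(C ↔ A) ↔ B = 1 − |0.73 − 0.07| = 1 − 0.66 = 0.34
C → C = min(1, 1 − 0.10 + 0.10) = min(1, 1.00) = 1.00
(C → C) ∧ B = min(1.00, 0.07) = 0.07
((C ↔ A) ↔ B) ↔ ((C → C) ∧ B) = 1 − |0.34 − 0.07| = 1 − 0.27 = 0.73
B ∧ A = min(0.07, 0.37) = 0.07
(B ∧ A) ∧ B = min(0.07, 0.07) = 0.07
(((C ↔ A) ↔ B) ↔ ((C → C) ∧ B)) ↔ ((B ∧ A) ∧ B) = 1 − |0.73 − 0.07| = 1 − 0.66 = 0.34

0.34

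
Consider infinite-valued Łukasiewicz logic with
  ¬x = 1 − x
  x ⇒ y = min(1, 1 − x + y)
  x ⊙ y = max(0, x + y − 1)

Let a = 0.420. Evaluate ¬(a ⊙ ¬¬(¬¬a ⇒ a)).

0.580

¬a = 1 − 0.420 = 0.580
¬¬a = 1 − 0.580 = 0.420
¬¬a ⇒ a = min(1, 1 − 0.420 + 0.420) = min(1, 1.000) = 1.000
¬(¬¬a ⇒ a) = 1 − 1.000 = 0.000
¬¬(¬¬a ⇒ a) = 1 − 0.000 = 1.000
a ⊙ ¬¬(¬¬a ⇒ a) = max(0, 0.420 + 1.000 − 1) = max(0, 0.420) = 0.420
¬(a ⊙ ¬¬(¬¬a ⇒ a)) = 1 − 0.420 = 0.580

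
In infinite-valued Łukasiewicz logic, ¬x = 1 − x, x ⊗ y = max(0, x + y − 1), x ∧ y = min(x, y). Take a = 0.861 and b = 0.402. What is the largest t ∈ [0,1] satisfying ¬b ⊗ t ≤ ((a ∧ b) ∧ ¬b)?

0.804

¬b = 1 − 0.402 = 0.598
So the left factor is ¬b = 0.598.
a ∧ b = min(0.861, 0.402) = 0.402
(a ∧ b) ∧ ¬b = min(0.402, 0.598) = 0.402
So the right-hand bound is (a ∧ b) ∧ ¬b = 0.402.
The residuum of the Łukasiewicz t-norm gives the supremum: min(1, 1 − 0.598 + 0.402).
1 − 0.598 + 0.402 = 0.804, so t = min(1, 0.804) = 0.804.
Check: 0.598 ⊗ 0.804 = max(0, 0.402) = 0.402 ≤ 0.402.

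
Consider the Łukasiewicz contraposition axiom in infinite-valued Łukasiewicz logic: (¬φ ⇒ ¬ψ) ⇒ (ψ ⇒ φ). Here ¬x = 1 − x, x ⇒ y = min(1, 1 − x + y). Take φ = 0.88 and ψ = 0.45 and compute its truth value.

1.00

¬φ = 1 − 0.88 = 0.12
¬ψ = 1 − 0.45 = 0.55
¬φ ⇒ ¬ψ = min(1, 1 − 0.12 + 0.55) = min(1, 1.43) = 1.00
ψ ⇒ φ = min(1, 1 − 0.45 + 0.88) = min(1, 1.43) = 1.00
(¬φ ⇒ ¬ψ) ⇒ (ψ ⇒ φ) = min(1, 1 − 1.00 + 1.00) = min(1, 1.00) = 1.00
(As expected: an axiom of Ł∞, always 1.)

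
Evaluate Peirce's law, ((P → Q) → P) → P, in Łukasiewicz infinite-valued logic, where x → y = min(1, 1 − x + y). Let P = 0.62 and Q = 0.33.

0.71

P → Q = min(1, 1 − 0.62 + 0.33) = min(1, 0.71) = 0.71
(P → Q) → P = min(1, 1 − 0.71 + 0.62) = min(1, 0.91) = 0.91
((P → Q) → P) → P = min(1, 1 − 0.91 + 0.62) = min(1, 0.71) = 0.71
(The value 0.71 < 1 shows this instance is not satisfied; not a Ł∞-tautology in general.)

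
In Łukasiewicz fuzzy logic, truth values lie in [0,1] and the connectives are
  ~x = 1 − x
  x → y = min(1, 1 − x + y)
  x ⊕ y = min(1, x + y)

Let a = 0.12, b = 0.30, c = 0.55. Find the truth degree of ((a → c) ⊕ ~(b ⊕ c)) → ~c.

0.45

a → c = min(1, 1 − 0.12 + 0.55) = min(1, 1.43) = 1.00
b ⊕ c = min(1, 0.30 + 0.55) = min(1, 0.85) = 0.85
~(b ⊕ c) = 1 − 0.85 = 0.15
(a → c) ⊕ ~(b ⊕ c) = min(1, 1.00 + 0.15) = min(1, 1.15) = 1.00
~c = 1 − 0.55 = 0.45
((a → c) ⊕ ~(b ⊕ c)) → ~c = min(1, 1 − 1.00 + 0.45) = min(1, 0.45) = 0.45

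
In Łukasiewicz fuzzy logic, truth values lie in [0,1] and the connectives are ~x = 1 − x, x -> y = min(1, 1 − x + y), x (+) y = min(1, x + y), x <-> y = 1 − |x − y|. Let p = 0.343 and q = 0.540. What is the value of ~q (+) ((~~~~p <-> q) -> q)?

~q = 1 − 0.540 = 0.460
~p = 1 − 0.343 = 0.657
~~p = 1 − 0.657 = 0.343
~~~p = 1 − 0.343 = 0.657
~~~~p = 1 − 0.657 = 0.343
~~~~p <-> q = 1 − |0.343 − 0.540| = 1 − 0.197 = 0.803
(~~~~p <-> q) -> q = min(1, 1 − 0.803 + 0.540) = min(1, 0.737) = 0.737
~q (+) ((~~~~p <-> q) -> q) = min(1, 0.460 + 0.737) = min(1, 1.197) = 1.000

1.000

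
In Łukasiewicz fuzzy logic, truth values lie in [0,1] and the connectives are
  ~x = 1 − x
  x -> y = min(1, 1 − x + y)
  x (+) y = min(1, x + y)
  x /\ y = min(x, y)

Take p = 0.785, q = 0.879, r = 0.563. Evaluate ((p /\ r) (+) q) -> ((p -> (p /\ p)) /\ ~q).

0.121

p /\ r = min(0.785, 0.563) = 0.563
(p /\ r) (+) q = min(1, 0.563 + 0.879) = min(1, 1.442) = 1.000
p /\ p = min(0.785, 0.785) = 0.785
p -> (p /\ p) = min(1, 1 − 0.785 + 0.785) = min(1, 1.000) = 1.000
~q = 1 − 0.879 = 0.121
(p -> (p /\ p)) /\ ~q = min(1.000, 0.121) = 0.121
((p /\ r) (+) q) -> ((p -> (p /\ p)) /\ ~q) = min(1, 1 − 1.000 + 0.121) = min(1, 0.121) = 0.121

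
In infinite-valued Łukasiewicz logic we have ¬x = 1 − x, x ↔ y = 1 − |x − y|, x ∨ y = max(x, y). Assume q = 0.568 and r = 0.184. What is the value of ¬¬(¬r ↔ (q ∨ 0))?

¬r = 1 − 0.184 = 0.816
q ∨ 0 = max(0.568, 0.000) = 0.568
¬r ↔ (q ∨ 0) = 1 − |0.816 − 0.568| = 1 − 0.248 = 0.752
¬(¬r ↔ (q ∨ 0)) = 1 − 0.752 = 0.248
¬¬(¬r ↔ (q ∨ 0)) = 1 − 0.248 = 0.752

0.752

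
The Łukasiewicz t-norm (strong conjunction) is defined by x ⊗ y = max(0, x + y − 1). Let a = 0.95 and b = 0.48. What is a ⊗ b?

0.43

a ⊗ b = max(0, 0.95 + 0.48 − 1) = max(0, 0.43) = 0.43
For comparison, the Gödel (minimum) t-norm min(x, y) would give 0.48.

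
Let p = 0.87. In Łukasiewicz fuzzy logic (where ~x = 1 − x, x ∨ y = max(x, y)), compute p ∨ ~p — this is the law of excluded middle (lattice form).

~p = 1 − 0.87 = 0.13
p ∨ ~p = max(0.87, 0.13) = 0.87
(The value 0.87 < 1 shows this instance is not satisfied; not a Ł∞-tautology — its value is max(a, 1−a).)

0.87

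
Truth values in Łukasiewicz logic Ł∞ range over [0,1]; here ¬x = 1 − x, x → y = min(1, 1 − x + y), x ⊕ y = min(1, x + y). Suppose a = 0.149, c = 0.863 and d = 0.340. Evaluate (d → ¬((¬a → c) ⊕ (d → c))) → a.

¬a = 1 − 0.149 = 0.851
¬a → c = min(1, 1 − 0.851 + 0.863) = min(1, 1.012) = 1.000
d → c = min(1, 1 − 0.340 + 0.863) = min(1, 1.523) = 1.000
(¬a → c) ⊕ (d → c) = min(1, 1.000 + 1.000) = min(1, 2.000) = 1.000
¬((¬a → c) ⊕ (d → c)) = 1 − 1.000 = 0.000
d → ¬((¬a → c) ⊕ (d → c)) = min(1, 1 − 0.340 + 0.000) = min(1, 0.660) = 0.660
(d → ¬((¬a → c) ⊕ (d → c))) → a = min(1, 1 − 0.660 + 0.149) = min(1, 0.489) = 0.489

0.489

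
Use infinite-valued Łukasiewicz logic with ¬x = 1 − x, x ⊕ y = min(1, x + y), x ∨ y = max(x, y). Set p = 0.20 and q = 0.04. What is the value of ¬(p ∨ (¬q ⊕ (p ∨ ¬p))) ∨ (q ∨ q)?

¬q = 1 − 0.04 = 0.96
¬p = 1 − 0.20 = 0.80
p ∨ ¬p = max(0.20, 0.80) = 0.80
¬q ⊕ (p ∨ ¬p) = min(1, 0.96 + 0.80) = min(1, 1.76) = 1.00
p ∨ (¬q ⊕ (p ∨ ¬p)) = max(0.20, 1.00) = 1.00
¬(p ∨ (¬q ⊕ (p ∨ ¬p))) = 1 − 1.00 = 0.00
q ∨ q = max(0.04, 0.04) = 0.04
¬(p ∨ (¬q ⊕ (p ∨ ¬p))) ∨ (q ∨ q) = max(0.00, 0.04) = 0.04

0.04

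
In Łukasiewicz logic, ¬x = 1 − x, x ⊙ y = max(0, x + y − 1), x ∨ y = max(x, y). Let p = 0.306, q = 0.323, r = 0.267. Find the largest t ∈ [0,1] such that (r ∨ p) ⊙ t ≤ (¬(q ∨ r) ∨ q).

1.000

r ∨ p = max(0.267, 0.306) = 0.306
So the left factor is r ∨ p = 0.306.
q ∨ r = max(0.323, 0.267) = 0.323
¬(q ∨ r) = 1 − 0.323 = 0.677
¬(q ∨ r) ∨ q = max(0.677, 0.323) = 0.677
So the right-hand bound is ¬(q ∨ r) ∨ q = 0.677.
The residuum of the Łukasiewicz t-norm gives the supremum: min(1, 1 − 0.306 + 0.677).
1 − 0.306 + 0.677 = 1.371, so t = min(1, 1.371) = 1.000.
Check: 0.306 ⊙ 1.000 = max(0, 0.306) = 0.306 ≤ 0.677.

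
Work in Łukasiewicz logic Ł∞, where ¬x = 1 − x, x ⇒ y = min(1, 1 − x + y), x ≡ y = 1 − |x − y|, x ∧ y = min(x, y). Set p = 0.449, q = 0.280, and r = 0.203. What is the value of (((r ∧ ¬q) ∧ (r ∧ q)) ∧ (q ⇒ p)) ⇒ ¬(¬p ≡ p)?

0.899

¬q = 1 − 0.280 = 0.720
r ∧ ¬q = min(0.203, 0.720) = 0.203
r ∧ q = min(0.203, 0.280) = 0.203
(r ∧ ¬q) ∧ (r ∧ q) = min(0.203, 0.203) = 0.203
q ⇒ p = min(1, 1 − 0.280 + 0.449) = min(1, 1.169) = 1.000
((r ∧ ¬q) ∧ (r ∧ q)) ∧ (q ⇒ p) = min(0.203, 1.000) = 0.203
¬p = 1 − 0.449 = 0.551
¬p ≡ p = 1 − |0.551 − 0.449| = 1 − 0.102 = 0.898
¬(¬p ≡ p) = 1 − 0.898 = 0.102
(((r ∧ ¬q) ∧ (r ∧ q)) ∧ (q ⇒ p)) ⇒ ¬(¬p ≡ p) = min(1, 1 − 0.203 + 0.102) = min(1, 0.899) = 0.899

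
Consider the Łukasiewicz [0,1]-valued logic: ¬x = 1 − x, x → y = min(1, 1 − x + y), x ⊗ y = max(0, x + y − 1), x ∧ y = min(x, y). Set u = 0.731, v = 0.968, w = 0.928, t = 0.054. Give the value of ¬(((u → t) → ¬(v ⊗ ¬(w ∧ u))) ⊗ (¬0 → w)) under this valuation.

u → t = min(1, 1 − 0.731 + 0.054) = min(1, 0.323) = 0.323
w ∧ u = min(0.928, 0.731) = 0.731
¬(w ∧ u) = 1 − 0.731 = 0.269
v ⊗ ¬(w ∧ u) = max(0, 0.968 + 0.269 − 1) = max(0, 0.237) = 0.237
¬(v ⊗ ¬(w ∧ u)) = 1 − 0.237 = 0.763
(u → t) → ¬(v ⊗ ¬(w ∧ u)) = min(1, 1 − 0.323 + 0.763) = min(1, 1.440) = 1.000
¬0 = 1 − 0.000 = 1.000
¬0 → w = min(1, 1 − 1.000 + 0.928) = min(1, 0.928) = 0.928
((u → t) → ¬(v ⊗ ¬(w ∧ u))) ⊗ (¬0 → w) = max(0, 1.000 + 0.928 − 1) = max(0, 0.928) = 0.928
¬(((u → t) → ¬(v ⊗ ¬(w ∧ u))) ⊗ (¬0 → w)) = 1 − 0.928 = 0.072

0.072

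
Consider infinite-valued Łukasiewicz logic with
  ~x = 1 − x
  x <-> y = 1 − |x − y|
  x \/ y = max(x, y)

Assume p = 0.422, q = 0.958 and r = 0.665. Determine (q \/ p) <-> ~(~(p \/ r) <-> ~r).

0.042

q \/ p = max(0.958, 0.422) = 0.958
p \/ r = max(0.422, 0.665) = 0.665
~(p \/ r) = 1 − 0.665 = 0.335
~r = 1 − 0.665 = 0.335
~(p \/ r) <-> ~r = 1 − |0.335 − 0.335| = 1 − 0.000 = 1.000
~(~(p \/ r) <-> ~r) = 1 − 1.000 = 0.000
(q \/ p) <-> ~(~(p \/ r) <-> ~r) = 1 − |0.958 − 0.000| = 1 − 0.958 = 0.042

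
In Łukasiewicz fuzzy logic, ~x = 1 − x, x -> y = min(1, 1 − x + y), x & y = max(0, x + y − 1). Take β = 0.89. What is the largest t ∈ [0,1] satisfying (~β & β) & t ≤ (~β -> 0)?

~β = 1 − 0.89 = 0.11
~β & β = max(0, 0.11 + 0.89 − 1) = max(0, 0.00) = 0.00
So the left factor is ~β & β = 0.00.
~β -> 0 = min(1, 1 − 0.11 + 0.00) = min(1, 0.89) = 0.89
So the right-hand bound is ~β -> 0 = 0.89.
The residuum of the Łukasiewicz t-norm gives the supremum: min(1, 1 − 0.00 + 0.89).
1 − 0.00 + 0.89 = 1.89, so t = min(1, 1.89) = 1.00.
Check: 0.00 & 1.00 = max(0, 0.00) = 0.00 ≤ 0.89.

1.00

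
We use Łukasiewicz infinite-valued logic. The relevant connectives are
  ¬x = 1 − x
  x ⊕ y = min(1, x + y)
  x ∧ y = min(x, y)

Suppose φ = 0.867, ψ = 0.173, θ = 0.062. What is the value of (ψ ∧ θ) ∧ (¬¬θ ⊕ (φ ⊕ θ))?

ψ ∧ θ = min(0.173, 0.062) = 0.062
¬θ = 1 − 0.062 = 0.938
¬¬θ = 1 − 0.938 = 0.062
φ ⊕ θ = min(1, 0.867 + 0.062) = min(1, 0.929) = 0.929
¬¬θ ⊕ (φ ⊕ θ) = min(1, 0.062 + 0.929) = min(1, 0.991) = 0.991
(ψ ∧ θ) ∧ (¬¬θ ⊕ (φ ⊕ θ)) = min(0.062, 0.991) = 0.062

0.062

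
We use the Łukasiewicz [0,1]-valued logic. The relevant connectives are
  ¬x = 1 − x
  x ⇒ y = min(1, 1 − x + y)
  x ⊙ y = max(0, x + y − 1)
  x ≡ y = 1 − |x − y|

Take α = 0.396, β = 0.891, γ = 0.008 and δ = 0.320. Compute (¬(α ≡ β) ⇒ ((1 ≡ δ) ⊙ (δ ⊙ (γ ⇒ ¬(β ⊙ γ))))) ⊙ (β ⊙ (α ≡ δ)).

α ≡ β = 1 − |0.396 − 0.891| = 1 − 0.495 = 0.505
¬(α ≡ β) = 1 − 0.505 = 0.495
1 ≡ δ = 1 − |1.000 − 0.320| = 1 − 0.680 = 0.320
β ⊙ γ = max(0, 0.891 + 0.008 − 1) = max(0, -0.101) = 0.000
¬(β ⊙ γ) = 1 − 0.000 = 1.000
γ ⇒ ¬(β ⊙ γ) = min(1, 1 − 0.008 + 1.000) = min(1, 1.992) = 1.000
δ ⊙ (γ ⇒ ¬(β ⊙ γ)) = max(0, 0.320 + 1.000 − 1) = max(0, 0.320) = 0.320
(1 ≡ δ) ⊙ (δ ⊙ (γ ⇒ ¬(β ⊙ γ))) = max(0, 0.320 + 0.320 − 1) = max(0, -0.360) = 0.000
¬(α ≡ β) ⇒ ((1 ≡ δ) ⊙ (δ ⊙ (γ ⇒ ¬(β ⊙ γ)))) = min(1, 1 − 0.495 + 0.000) = min(1, 0.505) = 0.505
α ≡ δ = 1 − |0.396 − 0.320| = 1 − 0.076 = 0.924
β ⊙ (α ≡ δ) = max(0, 0.891 + 0.924 − 1) = max(0, 0.815) = 0.815
(¬(α ≡ β) ⇒ ((1 ≡ δ) ⊙ (δ ⊙ (γ ⇒ ¬(β ⊙ γ))))) ⊙ (β ⊙ (α ≡ δ)) = max(0, 0.505 + 0.815 − 1) = max(0, 0.320) = 0.320

0.320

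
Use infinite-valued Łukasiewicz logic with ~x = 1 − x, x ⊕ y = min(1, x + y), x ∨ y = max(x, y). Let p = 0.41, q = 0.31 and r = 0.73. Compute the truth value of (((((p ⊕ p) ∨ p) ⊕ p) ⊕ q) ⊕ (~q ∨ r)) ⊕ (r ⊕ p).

1.00

p ⊕ p = min(1, 0.41 + 0.41) = min(1, 0.82) = 0.82
(p ⊕ p) ∨ p = max(0.82, 0.41) = 0.82
((p ⊕ p) ∨ p) ⊕ p = min(1, 0.82 + 0.41) = min(1, 1.23) = 1.00
(((p ⊕ p) ∨ p) ⊕ p) ⊕ q = min(1, 1.00 + 0.31) = min(1, 1.31) = 1.00
~q = 1 − 0.31 = 0.69
~q ∨ r = max(0.69, 0.73) = 0.73
((((p ⊕ p) ∨ p) ⊕ p) ⊕ q) ⊕ (~q ∨ r) = min(1, 1.00 + 0.73) = min(1, 1.73) = 1.00
r ⊕ p = min(1, 0.73 + 0.41) = min(1, 1.14) = 1.00
(((((p ⊕ p) ∨ p) ⊕ p) ⊕ q) ⊕ (~q ∨ r)) ⊕ (r ⊕ p) = min(1, 1.00 + 1.00) = min(1, 2.00) = 1.00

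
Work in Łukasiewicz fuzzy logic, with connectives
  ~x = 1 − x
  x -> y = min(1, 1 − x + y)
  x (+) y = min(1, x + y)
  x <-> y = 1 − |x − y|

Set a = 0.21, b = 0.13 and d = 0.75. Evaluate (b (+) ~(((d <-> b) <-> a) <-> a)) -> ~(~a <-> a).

0.83

d <-> b = 1 − |0.75 − 0.13| = 1 − 0.62 = 0.38
(d <-> b) <-> a = 1 − |0.38 − 0.21| = 1 − 0.17 = 0.83
((d <-> b) <-> a) <-> a = 1 − |0.83 − 0.21| = 1 − 0.62 = 0.38
~(((d <-> b) <-> a) <-> a) = 1 − 0.38 = 0.62
b (+) ~(((d <-> b) <-> a) <-> a) = min(1, 0.13 + 0.62) = min(1, 0.75) = 0.75
~a = 1 − 0.21 = 0.79
~a <-> a = 1 − |0.79 − 0.21| = 1 − 0.58 = 0.42
~(~a <-> a) = 1 − 0.42 = 0.58
(b (+) ~(((d <-> b) <-> a) <-> a)) -> ~(~a <-> a) = min(1, 1 − 0.75 + 0.58) = min(1, 0.83) = 0.83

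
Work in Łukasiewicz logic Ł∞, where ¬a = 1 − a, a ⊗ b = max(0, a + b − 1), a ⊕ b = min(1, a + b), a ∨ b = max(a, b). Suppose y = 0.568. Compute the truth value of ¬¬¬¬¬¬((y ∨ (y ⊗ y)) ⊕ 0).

0.568

y ⊗ y = max(0, 0.568 + 0.568 − 1) = max(0, 0.136) = 0.136
y ∨ (y ⊗ y) = max(0.568, 0.136) = 0.568
(y ∨ (y ⊗ y)) ⊕ 0 = min(1, 0.568 + 0.000) = min(1, 0.568) = 0.568
¬((y ∨ (y ⊗ y)) ⊕ 0) = 1 − 0.568 = 0.432
¬¬((y ∨ (y ⊗ y)) ⊕ 0) = 1 − 0.432 = 0.568
¬¬¬((y ∨ (y ⊗ y)) ⊕ 0) = 1 − 0.568 = 0.432
¬¬¬¬((y ∨ (y ⊗ y)) ⊕ 0) = 1 − 0.432 = 0.568
¬¬¬¬¬((y ∨ (y ⊗ y)) ⊕ 0) = 1 − 0.568 = 0.432
¬¬¬¬¬¬((y ∨ (y ⊗ y)) ⊕ 0) = 1 − 0.432 = 0.568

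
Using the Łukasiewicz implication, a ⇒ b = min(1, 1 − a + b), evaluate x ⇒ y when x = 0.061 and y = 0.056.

x ⇒ y = min(1, 1 − 0.061 + 0.056) = min(1, 0.995) = 0.995
For comparison, the Gödel implication (1 if a ≤ b else b) would give 0.056.

0.995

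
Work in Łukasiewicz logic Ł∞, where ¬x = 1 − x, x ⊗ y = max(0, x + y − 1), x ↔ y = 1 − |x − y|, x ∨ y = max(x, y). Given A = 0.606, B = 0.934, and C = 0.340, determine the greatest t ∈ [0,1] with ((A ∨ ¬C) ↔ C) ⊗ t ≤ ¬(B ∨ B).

0.386

¬C = 1 − 0.340 = 0.660
A ∨ ¬C = max(0.606, 0.660) = 0.660
(A ∨ ¬C) ↔ C = 1 − |0.660 − 0.340| = 1 − 0.320 = 0.680
So the left factor is (A ∨ ¬C) ↔ C = 0.680.
B ∨ B = max(0.934, 0.934) = 0.934
¬(B ∨ B) = 1 − 0.934 = 0.066
So the right-hand bound is ¬(B ∨ B) = 0.066.
The residuum of the Łukasiewicz t-norm gives the supremum: min(1, 1 − 0.680 + 0.066).
1 − 0.680 + 0.066 = 0.386, so t = min(1, 0.386) = 0.386.
Check: 0.680 ⊗ 0.386 = max(0, 0.066) = 0.066 ≤ 0.066.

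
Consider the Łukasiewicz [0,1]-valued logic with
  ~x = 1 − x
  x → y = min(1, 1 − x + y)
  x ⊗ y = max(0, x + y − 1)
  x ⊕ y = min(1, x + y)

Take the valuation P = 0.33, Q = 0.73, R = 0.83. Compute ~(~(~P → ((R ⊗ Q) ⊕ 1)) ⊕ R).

0.17

~P = 1 − 0.33 = 0.67
R ⊗ Q = max(0, 0.83 + 0.73 − 1) = max(0, 0.56) = 0.56
(R ⊗ Q) ⊕ 1 = min(1, 0.56 + 1.00) = min(1, 1.56) = 1.00
~P → ((R ⊗ Q) ⊕ 1) = min(1, 1 − 0.67 + 1.00) = min(1, 1.33) = 1.00
~(~P → ((R ⊗ Q) ⊕ 1)) = 1 − 1.00 = 0.00
~(~P → ((R ⊗ Q) ⊕ 1)) ⊕ R = min(1, 0.00 + 0.83) = min(1, 0.83) = 0.83
~(~(~P → ((R ⊗ Q) ⊕ 1)) ⊕ R) = 1 − 0.83 = 0.17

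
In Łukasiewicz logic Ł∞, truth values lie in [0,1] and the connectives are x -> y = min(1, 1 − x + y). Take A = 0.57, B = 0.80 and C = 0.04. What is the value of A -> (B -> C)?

0.67

B -> C = min(1, 1 − 0.80 + 0.04) = min(1, 0.24) = 0.24
A -> (B -> C) = min(1, 1 − 0.57 + 0.24) = min(1, 0.67) = 0.67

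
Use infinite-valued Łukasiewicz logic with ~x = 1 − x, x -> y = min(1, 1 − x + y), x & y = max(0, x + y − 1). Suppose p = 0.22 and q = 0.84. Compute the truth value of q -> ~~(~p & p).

0.16

~p = 1 − 0.22 = 0.78
~p & p = max(0, 0.78 + 0.22 − 1) = max(0, 0.00) = 0.00
~(~p & p) = 1 − 0.00 = 1.00
~~(~p & p) = 1 − 1.00 = 0.00
q -> ~~(~p & p) = min(1, 1 − 0.84 + 0.00) = min(1, 0.16) = 0.16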